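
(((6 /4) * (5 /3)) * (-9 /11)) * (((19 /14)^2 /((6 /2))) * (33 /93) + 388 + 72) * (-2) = 125832765 /66836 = 1882.71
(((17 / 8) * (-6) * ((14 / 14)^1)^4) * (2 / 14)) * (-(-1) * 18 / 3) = -153 / 14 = -10.93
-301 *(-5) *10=15050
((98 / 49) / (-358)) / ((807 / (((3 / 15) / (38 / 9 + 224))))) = -3 / 494510770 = -0.00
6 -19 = -13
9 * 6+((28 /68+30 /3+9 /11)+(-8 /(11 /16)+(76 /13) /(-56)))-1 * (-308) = 12302923 /34034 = 361.49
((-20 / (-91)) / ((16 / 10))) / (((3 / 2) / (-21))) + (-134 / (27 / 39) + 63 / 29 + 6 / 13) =-654322 / 3393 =-192.84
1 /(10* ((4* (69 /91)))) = 91 /2760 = 0.03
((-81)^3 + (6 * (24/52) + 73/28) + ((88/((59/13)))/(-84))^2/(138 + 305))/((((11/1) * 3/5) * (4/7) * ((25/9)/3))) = -152183.84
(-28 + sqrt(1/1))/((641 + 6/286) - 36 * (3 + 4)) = -3861/55630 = -0.07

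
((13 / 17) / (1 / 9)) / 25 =117 / 425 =0.28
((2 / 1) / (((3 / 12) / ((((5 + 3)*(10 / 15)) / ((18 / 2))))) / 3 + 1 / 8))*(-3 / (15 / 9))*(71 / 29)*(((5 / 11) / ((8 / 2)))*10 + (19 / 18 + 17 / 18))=-2821824 / 27115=-104.07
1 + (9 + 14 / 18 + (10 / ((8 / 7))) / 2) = 1091 / 72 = 15.15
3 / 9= 1 / 3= 0.33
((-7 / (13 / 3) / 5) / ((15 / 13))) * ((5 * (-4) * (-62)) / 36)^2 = -26908 / 81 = -332.20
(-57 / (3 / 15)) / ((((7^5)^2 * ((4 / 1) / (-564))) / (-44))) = -1768140 / 282475249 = -0.01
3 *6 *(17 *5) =1530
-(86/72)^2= -1.43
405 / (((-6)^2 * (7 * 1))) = 45 / 28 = 1.61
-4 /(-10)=2 /5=0.40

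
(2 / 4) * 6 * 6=18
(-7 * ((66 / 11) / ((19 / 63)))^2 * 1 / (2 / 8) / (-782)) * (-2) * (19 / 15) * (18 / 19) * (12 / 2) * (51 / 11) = -432081216 / 456665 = -946.17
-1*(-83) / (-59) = -83 / 59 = -1.41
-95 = -95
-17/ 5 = -3.40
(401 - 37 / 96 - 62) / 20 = 16.93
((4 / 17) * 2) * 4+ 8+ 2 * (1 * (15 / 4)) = 591 / 34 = 17.38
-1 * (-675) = 675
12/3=4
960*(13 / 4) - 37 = 3083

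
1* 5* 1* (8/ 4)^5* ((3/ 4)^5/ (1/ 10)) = 6075/ 16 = 379.69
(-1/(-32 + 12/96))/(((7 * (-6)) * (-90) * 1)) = 2/240975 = 0.00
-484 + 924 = 440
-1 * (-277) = 277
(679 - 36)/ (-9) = -643/ 9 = -71.44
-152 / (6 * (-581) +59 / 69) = 10488 / 240475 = 0.04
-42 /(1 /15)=-630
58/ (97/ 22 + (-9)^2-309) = -1276/ 4919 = -0.26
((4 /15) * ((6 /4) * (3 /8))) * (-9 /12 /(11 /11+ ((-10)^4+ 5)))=-0.00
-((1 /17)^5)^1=-1 /1419857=-0.00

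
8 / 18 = 4 / 9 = 0.44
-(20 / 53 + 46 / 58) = -1799 / 1537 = -1.17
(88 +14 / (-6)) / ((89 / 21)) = 1799 / 89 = 20.21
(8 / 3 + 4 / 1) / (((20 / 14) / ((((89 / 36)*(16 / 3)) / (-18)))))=-2492 / 729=-3.42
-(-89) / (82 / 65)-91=-20.45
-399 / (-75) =133 / 25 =5.32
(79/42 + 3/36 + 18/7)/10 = 127/280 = 0.45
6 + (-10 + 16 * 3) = 44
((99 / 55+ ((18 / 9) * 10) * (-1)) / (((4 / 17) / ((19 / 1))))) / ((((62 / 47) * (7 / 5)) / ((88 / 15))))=-2170883 / 465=-4668.57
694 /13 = 53.38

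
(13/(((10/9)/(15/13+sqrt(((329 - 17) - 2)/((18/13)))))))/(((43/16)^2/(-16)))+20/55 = -79872 * sqrt(2015)/9245 - 600860/20339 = -417.36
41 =41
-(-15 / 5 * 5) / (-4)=-15 / 4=-3.75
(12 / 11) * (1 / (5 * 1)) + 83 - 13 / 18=81671 / 990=82.50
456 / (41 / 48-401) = -21888 / 19207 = -1.14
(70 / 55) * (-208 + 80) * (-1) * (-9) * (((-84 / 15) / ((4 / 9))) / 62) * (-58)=-29465856 / 1705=-17282.03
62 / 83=0.75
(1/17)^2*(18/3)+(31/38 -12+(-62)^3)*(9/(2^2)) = -23556967377/43928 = -536263.14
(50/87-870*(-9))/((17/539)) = 367199140/1479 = 248275.28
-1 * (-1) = 1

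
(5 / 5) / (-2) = -0.50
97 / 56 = 1.73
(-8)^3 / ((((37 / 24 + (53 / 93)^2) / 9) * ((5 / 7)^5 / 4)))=-3062108012544 / 57653125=-53112.61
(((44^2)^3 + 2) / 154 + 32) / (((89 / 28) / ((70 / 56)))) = 18140796965 / 979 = 18529925.40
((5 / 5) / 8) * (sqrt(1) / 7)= 1 / 56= 0.02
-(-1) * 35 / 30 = 7 / 6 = 1.17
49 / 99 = 0.49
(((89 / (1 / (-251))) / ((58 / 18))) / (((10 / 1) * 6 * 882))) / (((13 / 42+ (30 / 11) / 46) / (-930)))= 525614331 / 1591114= 330.34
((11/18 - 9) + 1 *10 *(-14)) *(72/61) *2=-21368/61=-350.30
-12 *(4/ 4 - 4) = 36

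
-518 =-518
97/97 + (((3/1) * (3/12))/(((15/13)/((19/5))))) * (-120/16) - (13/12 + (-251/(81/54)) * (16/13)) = 97417/520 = 187.34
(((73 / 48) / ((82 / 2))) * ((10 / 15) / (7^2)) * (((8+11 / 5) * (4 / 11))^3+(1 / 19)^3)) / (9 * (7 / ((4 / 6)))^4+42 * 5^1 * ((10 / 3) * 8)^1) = 8501692675646 / 37964036486115865125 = 0.00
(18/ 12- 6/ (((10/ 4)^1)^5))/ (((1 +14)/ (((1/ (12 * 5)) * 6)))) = 2997/ 312500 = 0.01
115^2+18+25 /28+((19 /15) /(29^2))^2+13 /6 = 59022723234283 /4455870300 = 13246.06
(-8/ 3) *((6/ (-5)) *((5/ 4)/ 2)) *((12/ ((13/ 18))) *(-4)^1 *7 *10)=-9304.62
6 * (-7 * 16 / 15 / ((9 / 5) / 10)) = -2240 / 9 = -248.89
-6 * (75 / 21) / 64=-75 / 224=-0.33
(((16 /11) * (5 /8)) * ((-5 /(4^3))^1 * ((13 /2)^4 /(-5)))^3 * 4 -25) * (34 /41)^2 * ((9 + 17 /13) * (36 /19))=1059376.91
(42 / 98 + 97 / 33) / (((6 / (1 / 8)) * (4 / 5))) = 1945 / 22176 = 0.09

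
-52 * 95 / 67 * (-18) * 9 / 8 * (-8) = -800280 / 67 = -11944.48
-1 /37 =-0.03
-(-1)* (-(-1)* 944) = 944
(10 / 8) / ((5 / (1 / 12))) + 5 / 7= 247 / 336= 0.74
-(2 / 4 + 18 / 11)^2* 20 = -11045 / 121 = -91.28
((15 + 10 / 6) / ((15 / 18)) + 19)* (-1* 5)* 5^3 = -24375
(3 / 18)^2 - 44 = -1583 / 36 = -43.97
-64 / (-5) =64 / 5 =12.80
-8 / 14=-4 / 7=-0.57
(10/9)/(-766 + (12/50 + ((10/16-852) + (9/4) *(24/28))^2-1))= 784000/508591170369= 0.00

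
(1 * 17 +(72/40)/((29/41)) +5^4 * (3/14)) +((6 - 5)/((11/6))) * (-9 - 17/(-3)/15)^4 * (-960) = -2893900.63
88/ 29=3.03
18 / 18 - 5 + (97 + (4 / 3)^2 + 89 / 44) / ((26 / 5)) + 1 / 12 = 159259 / 10296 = 15.47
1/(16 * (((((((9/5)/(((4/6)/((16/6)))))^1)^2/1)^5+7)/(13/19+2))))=498046875/1111472186560394704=0.00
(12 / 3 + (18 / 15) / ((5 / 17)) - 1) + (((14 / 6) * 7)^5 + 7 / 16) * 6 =112990256821 / 16200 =6974707.21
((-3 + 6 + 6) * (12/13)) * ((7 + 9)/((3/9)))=5184/13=398.77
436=436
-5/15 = -1/3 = -0.33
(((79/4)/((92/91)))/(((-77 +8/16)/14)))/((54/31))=-1560013/760104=-2.05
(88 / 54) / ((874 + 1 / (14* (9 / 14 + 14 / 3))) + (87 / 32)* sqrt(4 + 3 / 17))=33291196026880 / 17854226992592883 -2030534528* sqrt(1207) / 5951408997530961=0.00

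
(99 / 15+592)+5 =3018 / 5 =603.60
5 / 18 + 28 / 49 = 107 / 126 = 0.85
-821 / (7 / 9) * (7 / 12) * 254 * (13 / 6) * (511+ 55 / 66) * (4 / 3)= -4162651441 / 18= -231258413.39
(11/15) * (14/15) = 0.68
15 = 15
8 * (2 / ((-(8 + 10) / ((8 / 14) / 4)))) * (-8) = 64 / 63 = 1.02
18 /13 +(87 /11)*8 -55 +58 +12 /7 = 69.37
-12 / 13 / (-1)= 12 / 13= 0.92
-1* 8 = -8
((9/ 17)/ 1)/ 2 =0.26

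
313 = 313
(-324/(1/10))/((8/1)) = -405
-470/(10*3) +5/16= -737/48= -15.35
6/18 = 1/3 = 0.33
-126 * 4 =-504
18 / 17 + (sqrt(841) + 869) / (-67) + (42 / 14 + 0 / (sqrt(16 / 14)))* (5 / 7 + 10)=157855 / 7973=19.80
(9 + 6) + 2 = 17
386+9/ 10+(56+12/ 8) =2222/ 5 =444.40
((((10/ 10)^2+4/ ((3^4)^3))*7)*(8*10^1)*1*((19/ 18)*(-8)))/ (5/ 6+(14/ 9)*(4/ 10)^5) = -141364370000000/ 25387468011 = -5568.27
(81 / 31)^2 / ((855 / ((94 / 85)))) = 68526 / 7760075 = 0.01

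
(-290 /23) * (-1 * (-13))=-3770 /23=-163.91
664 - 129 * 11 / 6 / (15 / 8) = 8068 / 15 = 537.87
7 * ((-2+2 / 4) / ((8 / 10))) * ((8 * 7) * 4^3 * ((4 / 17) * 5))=-940800 / 17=-55341.18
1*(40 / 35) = 8 / 7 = 1.14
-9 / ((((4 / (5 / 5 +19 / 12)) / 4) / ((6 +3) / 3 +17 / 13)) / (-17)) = 1702.62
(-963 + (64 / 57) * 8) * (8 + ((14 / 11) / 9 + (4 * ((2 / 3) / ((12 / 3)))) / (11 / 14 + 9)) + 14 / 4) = -17272564907 / 1546182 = -11171.11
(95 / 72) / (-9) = -95 / 648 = -0.15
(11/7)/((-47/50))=-550/329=-1.67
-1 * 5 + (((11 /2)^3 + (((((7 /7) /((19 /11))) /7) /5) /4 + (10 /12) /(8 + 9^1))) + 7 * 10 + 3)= 63605047 /271320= 234.43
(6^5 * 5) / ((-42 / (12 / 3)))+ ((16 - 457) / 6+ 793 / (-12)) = -322765 / 84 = -3842.44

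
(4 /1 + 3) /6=7 /6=1.17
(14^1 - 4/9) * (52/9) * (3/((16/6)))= 793/9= 88.11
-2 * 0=0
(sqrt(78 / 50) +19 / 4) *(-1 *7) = -41.99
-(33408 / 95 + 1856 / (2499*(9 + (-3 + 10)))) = -83497612 / 237405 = -351.71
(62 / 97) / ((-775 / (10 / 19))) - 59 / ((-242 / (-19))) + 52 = 105630577 / 2230030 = 47.37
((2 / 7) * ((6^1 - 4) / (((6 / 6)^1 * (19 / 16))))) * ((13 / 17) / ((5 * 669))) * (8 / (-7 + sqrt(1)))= -3328 / 22689135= -0.00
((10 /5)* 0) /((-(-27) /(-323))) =0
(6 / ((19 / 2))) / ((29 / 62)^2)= 46128 / 15979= 2.89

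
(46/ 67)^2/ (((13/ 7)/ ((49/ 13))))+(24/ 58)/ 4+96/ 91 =325732313/ 154004123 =2.12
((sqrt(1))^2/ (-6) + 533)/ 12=3197/ 72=44.40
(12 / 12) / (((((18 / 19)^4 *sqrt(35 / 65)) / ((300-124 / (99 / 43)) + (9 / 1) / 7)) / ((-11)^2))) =245803259977 *sqrt(91) / 46294416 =50650.03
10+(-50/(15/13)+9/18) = -32.83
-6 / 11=-0.55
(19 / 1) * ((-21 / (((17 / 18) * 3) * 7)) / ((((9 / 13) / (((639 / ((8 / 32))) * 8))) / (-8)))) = 80810496 / 17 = 4753558.59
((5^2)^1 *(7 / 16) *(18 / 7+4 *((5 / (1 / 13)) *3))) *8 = 68475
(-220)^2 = 48400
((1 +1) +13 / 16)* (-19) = -53.44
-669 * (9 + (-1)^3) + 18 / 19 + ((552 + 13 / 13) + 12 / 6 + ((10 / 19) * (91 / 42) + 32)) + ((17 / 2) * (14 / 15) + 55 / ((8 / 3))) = -3598109 / 760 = -4734.35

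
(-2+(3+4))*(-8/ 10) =-4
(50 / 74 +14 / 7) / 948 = 33 / 11692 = 0.00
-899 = -899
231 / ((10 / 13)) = 300.30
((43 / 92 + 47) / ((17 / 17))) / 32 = 4367 / 2944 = 1.48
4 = 4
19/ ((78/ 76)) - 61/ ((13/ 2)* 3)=200/ 13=15.38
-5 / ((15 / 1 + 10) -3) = -5 / 22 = -0.23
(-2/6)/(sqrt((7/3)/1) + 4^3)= -64/12281 + sqrt(21)/36843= -0.01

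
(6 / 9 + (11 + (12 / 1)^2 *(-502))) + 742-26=-214681 / 3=-71560.33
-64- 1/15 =-961/15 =-64.07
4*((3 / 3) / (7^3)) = 4 / 343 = 0.01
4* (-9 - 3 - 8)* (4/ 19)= -320/ 19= -16.84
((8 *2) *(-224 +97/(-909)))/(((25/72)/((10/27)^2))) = -104301056/73629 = -1416.58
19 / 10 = 1.90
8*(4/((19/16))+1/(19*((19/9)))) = 9800/361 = 27.15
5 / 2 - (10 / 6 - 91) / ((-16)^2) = 547 / 192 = 2.85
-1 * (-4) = 4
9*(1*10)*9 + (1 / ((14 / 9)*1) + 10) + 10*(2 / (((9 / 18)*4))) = 830.64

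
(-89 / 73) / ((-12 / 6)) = 89 / 146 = 0.61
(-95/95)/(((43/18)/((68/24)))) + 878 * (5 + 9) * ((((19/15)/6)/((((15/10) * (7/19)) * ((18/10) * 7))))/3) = 26998135/219429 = 123.04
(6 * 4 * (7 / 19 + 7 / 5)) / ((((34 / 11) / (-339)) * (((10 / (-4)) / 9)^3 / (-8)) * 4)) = -87686032896 / 201875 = -434358.06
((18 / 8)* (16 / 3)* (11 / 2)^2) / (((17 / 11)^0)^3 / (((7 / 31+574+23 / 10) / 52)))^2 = 11594913594627 / 259854400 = 44620.81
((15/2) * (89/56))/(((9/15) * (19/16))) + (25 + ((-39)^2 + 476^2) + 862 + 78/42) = 30457344/133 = 229002.59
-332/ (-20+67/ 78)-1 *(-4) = 31868/ 1493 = 21.34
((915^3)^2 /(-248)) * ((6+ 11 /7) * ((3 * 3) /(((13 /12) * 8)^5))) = -68022285063354499359375 /20626068736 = -3297879297019.45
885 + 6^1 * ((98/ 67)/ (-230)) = 6818631/ 7705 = 884.96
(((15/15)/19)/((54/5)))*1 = 0.00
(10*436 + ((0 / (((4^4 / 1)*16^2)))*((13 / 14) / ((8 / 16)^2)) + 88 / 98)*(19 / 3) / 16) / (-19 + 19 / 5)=-12819445 / 44688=-286.87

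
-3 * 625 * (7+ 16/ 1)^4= -524701875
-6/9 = -2/3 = -0.67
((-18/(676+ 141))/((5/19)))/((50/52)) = -468/5375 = -0.09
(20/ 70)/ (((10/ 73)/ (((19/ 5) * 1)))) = 1387/ 175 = 7.93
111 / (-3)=-37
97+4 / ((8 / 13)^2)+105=212.56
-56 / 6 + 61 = 155 / 3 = 51.67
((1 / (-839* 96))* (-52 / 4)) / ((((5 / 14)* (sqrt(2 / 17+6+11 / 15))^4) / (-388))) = -0.00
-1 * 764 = -764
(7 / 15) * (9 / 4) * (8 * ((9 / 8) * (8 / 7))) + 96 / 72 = 182 / 15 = 12.13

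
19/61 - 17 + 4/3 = -2810/183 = -15.36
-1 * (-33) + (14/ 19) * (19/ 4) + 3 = 79/ 2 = 39.50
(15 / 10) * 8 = 12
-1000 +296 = -704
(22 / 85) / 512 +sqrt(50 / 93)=11 / 21760 +5*sqrt(186) / 93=0.73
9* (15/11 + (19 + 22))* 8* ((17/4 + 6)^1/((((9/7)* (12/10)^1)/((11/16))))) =334355/24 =13931.46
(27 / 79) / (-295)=-27 / 23305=-0.00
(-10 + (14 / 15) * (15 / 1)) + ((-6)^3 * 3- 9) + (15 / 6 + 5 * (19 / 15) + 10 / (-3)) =-1295 / 2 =-647.50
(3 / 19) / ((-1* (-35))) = 3 / 665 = 0.00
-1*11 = -11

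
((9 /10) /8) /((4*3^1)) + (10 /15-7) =-6071 /960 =-6.32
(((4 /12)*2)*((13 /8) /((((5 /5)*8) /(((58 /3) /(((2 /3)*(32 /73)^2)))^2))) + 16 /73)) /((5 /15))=22665965468093 /2449473536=9253.40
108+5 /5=109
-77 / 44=-7 / 4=-1.75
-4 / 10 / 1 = -2 / 5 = -0.40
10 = 10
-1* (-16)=16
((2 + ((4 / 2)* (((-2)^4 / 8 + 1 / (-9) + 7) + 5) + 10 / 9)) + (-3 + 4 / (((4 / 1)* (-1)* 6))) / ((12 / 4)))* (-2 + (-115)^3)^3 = -104950390080699189634.50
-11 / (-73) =11 / 73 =0.15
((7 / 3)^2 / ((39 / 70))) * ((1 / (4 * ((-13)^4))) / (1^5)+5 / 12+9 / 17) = 4726817830 / 511270461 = 9.25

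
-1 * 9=-9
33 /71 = 0.46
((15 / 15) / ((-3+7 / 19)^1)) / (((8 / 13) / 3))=-1.85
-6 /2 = -3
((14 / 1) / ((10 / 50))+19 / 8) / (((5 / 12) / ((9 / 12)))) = 130.28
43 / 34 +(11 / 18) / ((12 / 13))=7075 / 3672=1.93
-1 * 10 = -10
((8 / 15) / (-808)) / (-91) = 1 / 137865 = 0.00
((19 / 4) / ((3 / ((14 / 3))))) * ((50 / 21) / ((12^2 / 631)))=299725 / 3888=77.09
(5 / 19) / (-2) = -5 / 38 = -0.13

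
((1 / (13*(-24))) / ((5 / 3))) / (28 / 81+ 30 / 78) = -81 / 30760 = -0.00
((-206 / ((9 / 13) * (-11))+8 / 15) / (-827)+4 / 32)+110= 360541333 / 3274920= 110.09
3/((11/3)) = 9/11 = 0.82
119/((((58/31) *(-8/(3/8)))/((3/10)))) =-33201/37120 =-0.89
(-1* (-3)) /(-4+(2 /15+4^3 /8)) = 45 /62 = 0.73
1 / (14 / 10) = 5 / 7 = 0.71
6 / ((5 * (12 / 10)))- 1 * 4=-3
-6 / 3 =-2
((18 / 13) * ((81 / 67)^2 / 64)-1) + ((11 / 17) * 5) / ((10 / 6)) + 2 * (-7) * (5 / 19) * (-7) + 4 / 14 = 114203237405 / 4222245664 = 27.05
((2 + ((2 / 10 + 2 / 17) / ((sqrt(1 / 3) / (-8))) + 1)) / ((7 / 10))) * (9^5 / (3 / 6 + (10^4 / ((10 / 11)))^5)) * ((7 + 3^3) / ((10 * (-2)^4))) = 3011499 / 9018856000000000000028-3188646 * sqrt(3) / 11273570000000000000035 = -0.00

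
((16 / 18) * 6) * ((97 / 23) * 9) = 4656 / 23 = 202.43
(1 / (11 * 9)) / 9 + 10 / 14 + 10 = 66832 / 6237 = 10.72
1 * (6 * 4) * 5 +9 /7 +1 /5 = 4252 /35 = 121.49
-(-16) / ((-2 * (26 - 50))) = 1 / 3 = 0.33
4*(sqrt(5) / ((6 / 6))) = 4*sqrt(5) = 8.94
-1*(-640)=640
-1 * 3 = -3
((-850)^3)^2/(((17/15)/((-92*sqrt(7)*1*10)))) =-306156665625000000000*sqrt(7) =-810014399468507224193.72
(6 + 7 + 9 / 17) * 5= 1150 / 17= 67.65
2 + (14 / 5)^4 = 63.47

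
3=3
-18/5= -3.60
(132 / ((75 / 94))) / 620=1034 / 3875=0.27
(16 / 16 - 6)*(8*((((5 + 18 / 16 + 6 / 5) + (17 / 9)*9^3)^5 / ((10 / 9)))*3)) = -14055750224722826784218511 / 25600000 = -549052743153235421.26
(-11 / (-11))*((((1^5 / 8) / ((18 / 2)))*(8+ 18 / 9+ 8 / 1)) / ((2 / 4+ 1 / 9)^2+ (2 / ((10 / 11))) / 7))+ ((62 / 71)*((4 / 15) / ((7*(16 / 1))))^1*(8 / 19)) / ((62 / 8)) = 401688359 / 1104689355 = 0.36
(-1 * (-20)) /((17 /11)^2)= 8.37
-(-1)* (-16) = -16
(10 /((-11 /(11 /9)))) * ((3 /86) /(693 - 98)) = -0.00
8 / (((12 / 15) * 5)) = 2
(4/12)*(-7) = -7/3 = -2.33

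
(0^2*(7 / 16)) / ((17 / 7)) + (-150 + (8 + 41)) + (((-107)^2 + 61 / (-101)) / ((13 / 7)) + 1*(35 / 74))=589189777 / 97162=6063.99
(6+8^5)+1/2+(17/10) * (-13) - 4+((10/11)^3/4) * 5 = 32749.34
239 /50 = 4.78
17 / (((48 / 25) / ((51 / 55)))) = 8.21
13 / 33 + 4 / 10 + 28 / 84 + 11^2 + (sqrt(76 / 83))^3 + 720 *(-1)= -32883 / 55 + 152 *sqrt(1577) / 6889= -597.00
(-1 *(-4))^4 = 256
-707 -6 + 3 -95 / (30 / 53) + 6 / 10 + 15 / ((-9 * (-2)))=-4382 / 5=-876.40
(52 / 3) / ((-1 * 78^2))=-0.00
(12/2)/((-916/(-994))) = 1491/229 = 6.51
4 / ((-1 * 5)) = -4 / 5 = -0.80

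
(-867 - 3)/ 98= -435/ 49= -8.88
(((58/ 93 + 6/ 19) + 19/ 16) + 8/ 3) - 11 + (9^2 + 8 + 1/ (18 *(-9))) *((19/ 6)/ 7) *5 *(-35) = -16148277527/ 2290032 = -7051.55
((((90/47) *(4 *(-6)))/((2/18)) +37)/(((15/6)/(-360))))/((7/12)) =92970.60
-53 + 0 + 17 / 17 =-52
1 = 1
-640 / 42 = -320 / 21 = -15.24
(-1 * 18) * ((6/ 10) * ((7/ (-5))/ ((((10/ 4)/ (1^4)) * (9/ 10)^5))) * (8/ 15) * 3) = 35840/ 2187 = 16.39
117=117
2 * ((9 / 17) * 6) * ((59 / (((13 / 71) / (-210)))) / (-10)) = 9500652 / 221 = 42989.38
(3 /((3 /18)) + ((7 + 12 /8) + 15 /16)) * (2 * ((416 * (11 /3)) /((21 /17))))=4268836 /63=67759.30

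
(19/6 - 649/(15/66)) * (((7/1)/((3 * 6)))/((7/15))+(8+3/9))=-941303/36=-26147.31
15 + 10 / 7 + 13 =206 / 7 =29.43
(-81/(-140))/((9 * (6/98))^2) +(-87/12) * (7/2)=-23.47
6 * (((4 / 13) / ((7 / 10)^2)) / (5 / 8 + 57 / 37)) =710400 / 408317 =1.74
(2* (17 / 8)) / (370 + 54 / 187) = 3179 / 276976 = 0.01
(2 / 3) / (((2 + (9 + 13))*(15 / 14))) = 7 / 270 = 0.03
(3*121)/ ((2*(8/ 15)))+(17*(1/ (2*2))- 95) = 249.56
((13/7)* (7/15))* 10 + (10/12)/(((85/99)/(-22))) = -12.69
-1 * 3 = -3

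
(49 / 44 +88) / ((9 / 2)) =1307 / 66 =19.80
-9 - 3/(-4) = -33/4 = -8.25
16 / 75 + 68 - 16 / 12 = 1672 / 25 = 66.88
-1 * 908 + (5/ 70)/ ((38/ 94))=-241481/ 266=-907.82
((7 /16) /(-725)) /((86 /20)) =-7 /49880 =-0.00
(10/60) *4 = 2/3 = 0.67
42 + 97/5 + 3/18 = 1847/30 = 61.57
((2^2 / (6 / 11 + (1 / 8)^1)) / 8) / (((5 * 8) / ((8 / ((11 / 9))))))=36 / 295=0.12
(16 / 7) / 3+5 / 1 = 121 / 21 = 5.76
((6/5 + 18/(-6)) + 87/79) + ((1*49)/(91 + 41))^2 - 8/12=-8448949/6882480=-1.23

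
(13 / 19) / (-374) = -13 / 7106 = -0.00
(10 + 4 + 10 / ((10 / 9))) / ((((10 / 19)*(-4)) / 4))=-437 / 10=-43.70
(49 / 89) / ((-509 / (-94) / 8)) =0.81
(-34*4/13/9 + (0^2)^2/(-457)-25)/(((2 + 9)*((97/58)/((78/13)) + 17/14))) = -2485532/1560273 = -1.59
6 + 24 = 30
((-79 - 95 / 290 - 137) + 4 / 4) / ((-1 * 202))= 12489 / 11716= 1.07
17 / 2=8.50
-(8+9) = -17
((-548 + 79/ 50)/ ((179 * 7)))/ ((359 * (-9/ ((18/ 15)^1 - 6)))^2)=-41632/ 43255685625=-0.00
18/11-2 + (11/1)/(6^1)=97/66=1.47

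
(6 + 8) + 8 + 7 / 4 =95 / 4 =23.75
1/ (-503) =-1/ 503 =-0.00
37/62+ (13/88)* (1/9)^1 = 15055/24552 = 0.61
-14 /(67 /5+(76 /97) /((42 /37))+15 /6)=-285180 /337943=-0.84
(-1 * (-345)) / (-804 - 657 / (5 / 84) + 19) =-1725 / 59113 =-0.03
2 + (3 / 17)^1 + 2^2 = 105 / 17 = 6.18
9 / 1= 9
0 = 0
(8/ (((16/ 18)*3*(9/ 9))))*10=30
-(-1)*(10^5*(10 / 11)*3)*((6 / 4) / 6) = 750000 / 11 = 68181.82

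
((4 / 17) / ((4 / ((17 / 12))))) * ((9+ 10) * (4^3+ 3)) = 1273 / 12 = 106.08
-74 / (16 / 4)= -37 / 2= -18.50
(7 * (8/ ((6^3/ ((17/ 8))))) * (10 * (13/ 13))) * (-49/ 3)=-29155/ 324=-89.98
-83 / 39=-2.13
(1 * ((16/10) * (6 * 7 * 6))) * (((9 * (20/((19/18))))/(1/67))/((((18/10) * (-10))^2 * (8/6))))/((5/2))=405216/95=4265.43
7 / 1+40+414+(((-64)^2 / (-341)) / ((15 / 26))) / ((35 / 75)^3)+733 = 115692222 / 116963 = 989.14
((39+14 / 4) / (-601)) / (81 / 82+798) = -0.00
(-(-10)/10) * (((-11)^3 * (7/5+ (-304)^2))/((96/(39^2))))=-311824163079/160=-1948901019.24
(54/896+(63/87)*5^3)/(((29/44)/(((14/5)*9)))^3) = 447597896301864/88410125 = 5062744.75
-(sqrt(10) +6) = -6- sqrt(10) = -9.16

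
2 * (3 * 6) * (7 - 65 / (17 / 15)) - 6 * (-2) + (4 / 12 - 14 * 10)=-98959 / 51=-1940.37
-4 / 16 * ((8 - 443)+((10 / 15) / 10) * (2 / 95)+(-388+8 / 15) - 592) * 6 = 2015613 / 950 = 2121.70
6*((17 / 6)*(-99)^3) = -16495083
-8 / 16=-1 / 2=-0.50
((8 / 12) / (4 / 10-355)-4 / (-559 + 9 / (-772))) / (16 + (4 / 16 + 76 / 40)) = 242190040 / 833248960929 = 0.00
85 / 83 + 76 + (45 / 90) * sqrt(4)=6476 / 83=78.02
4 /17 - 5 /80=47 /272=0.17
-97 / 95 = -1.02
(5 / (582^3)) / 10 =1 / 394274736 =0.00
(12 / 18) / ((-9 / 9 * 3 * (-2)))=1 / 9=0.11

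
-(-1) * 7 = 7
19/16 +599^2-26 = 358776.19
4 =4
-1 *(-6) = 6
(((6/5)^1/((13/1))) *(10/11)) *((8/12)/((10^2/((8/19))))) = 16/67925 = 0.00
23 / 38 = 0.61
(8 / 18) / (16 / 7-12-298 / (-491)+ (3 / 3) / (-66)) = -302456 / 6208107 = -0.05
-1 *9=-9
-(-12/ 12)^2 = -1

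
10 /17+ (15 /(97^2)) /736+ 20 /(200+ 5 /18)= 58405836271 /84880019168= 0.69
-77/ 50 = -1.54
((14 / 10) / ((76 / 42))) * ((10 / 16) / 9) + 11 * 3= 30145 / 912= 33.05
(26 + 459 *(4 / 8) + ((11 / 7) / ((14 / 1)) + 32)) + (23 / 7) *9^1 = 15542 / 49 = 317.18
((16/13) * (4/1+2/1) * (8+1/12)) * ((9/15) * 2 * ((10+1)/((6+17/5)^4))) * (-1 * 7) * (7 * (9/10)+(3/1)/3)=-5.16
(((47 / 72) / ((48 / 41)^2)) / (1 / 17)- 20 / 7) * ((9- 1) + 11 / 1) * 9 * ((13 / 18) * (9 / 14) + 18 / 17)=1364.61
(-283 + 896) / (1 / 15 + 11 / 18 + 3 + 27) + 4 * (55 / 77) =441410 / 19327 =22.84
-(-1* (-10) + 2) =-12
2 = 2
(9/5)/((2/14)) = 63/5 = 12.60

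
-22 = -22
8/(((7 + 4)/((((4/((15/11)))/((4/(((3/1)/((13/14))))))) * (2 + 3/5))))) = 112/25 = 4.48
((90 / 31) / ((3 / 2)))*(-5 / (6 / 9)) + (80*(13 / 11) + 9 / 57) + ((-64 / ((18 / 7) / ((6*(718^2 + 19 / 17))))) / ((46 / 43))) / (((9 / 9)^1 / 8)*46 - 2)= -729222612370763 / 37999335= -19190404.58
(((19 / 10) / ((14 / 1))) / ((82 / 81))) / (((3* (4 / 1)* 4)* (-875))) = -513 / 160720000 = -0.00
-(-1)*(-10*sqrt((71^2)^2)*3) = -151230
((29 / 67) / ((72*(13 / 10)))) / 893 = 145 / 28000908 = 0.00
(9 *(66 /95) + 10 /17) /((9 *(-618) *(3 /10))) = -11048 /2694789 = -0.00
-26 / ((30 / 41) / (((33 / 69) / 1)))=-5863 / 345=-16.99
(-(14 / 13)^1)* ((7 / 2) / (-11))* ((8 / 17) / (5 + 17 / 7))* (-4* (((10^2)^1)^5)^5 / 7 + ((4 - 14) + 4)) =-177375565610859728506787330316742081447963800904996 / 143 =-1240388570705312786760751000000000000000000000000.00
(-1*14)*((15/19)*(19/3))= -70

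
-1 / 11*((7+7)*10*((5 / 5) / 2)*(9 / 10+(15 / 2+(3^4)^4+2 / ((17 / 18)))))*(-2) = 102451221012 / 187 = 547867492.04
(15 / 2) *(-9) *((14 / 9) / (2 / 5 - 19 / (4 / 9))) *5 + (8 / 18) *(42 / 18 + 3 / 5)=223796 / 16335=13.70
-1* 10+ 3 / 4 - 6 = -61 / 4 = -15.25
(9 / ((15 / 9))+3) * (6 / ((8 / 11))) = 69.30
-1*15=-15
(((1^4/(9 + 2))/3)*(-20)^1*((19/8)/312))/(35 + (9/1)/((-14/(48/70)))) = -23275/174352464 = -0.00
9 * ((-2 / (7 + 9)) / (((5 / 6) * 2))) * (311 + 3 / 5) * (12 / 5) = -63099 / 125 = -504.79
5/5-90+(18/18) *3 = -86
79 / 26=3.04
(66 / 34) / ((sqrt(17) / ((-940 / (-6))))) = 5170 * sqrt(17) / 289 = 73.76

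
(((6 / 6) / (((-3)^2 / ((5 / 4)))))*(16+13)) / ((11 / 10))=725 / 198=3.66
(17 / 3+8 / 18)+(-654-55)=-6326 / 9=-702.89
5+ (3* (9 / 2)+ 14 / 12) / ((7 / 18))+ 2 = 313 / 7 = 44.71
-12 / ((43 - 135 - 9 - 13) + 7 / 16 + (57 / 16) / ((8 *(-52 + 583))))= 271872 / 2572853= 0.11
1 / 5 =0.20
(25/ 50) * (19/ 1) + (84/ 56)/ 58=9.53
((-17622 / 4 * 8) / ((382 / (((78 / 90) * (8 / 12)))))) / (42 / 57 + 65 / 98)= -8617336 / 226335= -38.07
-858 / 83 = -10.34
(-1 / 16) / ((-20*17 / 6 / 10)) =3 / 272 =0.01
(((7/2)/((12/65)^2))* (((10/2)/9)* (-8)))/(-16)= 147875/5184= 28.53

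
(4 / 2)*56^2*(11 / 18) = 3832.89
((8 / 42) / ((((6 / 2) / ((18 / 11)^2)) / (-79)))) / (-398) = 5688 / 168553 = 0.03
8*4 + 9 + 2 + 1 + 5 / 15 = 133 / 3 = 44.33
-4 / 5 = -0.80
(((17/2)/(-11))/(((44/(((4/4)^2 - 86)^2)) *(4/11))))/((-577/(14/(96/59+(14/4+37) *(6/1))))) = 2983925/86217648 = 0.03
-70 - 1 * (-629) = 559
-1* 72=-72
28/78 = 14/39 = 0.36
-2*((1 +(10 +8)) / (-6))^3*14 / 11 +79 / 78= 315995 / 3861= 81.84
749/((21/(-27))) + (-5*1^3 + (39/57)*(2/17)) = -967.92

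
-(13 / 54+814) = -43969 / 54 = -814.24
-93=-93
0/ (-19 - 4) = 0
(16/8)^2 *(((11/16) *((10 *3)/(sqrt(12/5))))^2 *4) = 45375/16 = 2835.94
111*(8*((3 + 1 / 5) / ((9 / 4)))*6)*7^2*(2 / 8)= 464128 / 5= 92825.60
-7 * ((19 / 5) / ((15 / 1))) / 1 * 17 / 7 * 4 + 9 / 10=-2449 / 150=-16.33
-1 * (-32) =32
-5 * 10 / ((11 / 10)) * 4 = -2000 / 11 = -181.82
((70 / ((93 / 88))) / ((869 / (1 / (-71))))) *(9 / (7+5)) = -140 / 173879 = -0.00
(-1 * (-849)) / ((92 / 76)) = 16131 / 23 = 701.35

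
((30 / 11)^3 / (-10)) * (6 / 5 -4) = 7560 / 1331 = 5.68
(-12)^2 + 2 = 146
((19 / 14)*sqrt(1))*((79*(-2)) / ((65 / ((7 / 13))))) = -1501 / 845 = -1.78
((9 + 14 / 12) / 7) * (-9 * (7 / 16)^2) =-1281 / 512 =-2.50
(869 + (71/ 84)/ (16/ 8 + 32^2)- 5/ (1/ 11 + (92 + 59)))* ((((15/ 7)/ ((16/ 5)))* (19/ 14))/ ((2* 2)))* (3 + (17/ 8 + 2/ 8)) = 1061.18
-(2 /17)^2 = -4 /289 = -0.01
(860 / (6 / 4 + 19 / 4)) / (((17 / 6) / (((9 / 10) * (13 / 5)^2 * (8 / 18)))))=131.32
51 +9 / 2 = 111 / 2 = 55.50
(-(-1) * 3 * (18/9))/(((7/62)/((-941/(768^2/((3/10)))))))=-29171/1146880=-0.03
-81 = -81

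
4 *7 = 28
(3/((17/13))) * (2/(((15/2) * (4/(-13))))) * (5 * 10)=-1690/17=-99.41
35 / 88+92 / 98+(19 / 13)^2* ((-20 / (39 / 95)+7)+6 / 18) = -824806705 / 9473464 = -87.06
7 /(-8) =-7 /8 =-0.88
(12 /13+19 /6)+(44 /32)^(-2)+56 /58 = 1528403 /273702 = 5.58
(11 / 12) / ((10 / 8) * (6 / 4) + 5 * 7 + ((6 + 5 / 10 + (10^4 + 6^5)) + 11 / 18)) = 66 / 1283039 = 0.00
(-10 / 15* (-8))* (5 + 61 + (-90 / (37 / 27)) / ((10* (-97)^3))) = 11886654448 / 33768901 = 352.00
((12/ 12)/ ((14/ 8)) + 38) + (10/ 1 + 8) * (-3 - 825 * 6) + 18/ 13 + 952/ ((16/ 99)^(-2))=-79457835986/ 891891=-89089.18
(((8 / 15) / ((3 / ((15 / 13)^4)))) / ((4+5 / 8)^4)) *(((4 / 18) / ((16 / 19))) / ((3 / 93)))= 301568000 / 53527912321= 0.01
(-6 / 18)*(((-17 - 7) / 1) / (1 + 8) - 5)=23 / 9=2.56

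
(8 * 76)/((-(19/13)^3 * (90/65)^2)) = -101.58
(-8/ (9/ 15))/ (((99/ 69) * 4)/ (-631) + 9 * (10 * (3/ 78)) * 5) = -7546760/ 9791127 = -0.77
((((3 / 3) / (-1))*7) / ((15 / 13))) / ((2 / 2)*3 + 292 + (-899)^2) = -0.00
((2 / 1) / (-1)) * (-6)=12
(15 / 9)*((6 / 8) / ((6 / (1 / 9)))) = 5 / 216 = 0.02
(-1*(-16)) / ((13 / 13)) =16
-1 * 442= -442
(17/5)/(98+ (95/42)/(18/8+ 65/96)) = 33439/971430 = 0.03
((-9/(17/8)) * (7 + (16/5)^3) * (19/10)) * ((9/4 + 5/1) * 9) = -221860701/10625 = -20881.01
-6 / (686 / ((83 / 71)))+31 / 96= 731039 / 2337888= 0.31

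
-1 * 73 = -73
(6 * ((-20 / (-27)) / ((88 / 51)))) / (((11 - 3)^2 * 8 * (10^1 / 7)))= 119 / 33792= 0.00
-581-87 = -668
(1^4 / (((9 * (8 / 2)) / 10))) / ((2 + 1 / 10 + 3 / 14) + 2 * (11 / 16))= 700 / 9297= 0.08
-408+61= -347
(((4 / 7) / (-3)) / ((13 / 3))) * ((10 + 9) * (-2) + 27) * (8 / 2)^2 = 7.74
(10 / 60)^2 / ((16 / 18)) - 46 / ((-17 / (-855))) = -1258543 / 544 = -2313.50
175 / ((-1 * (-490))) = 5 / 14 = 0.36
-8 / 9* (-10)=80 / 9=8.89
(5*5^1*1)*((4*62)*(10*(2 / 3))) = 41333.33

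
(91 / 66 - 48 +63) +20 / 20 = 1147 / 66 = 17.38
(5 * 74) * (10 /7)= 3700 /7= 528.57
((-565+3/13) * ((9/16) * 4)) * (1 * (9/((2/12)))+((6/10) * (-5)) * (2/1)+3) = -1684989/26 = -64807.27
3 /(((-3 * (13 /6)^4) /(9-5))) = -5184 /28561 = -0.18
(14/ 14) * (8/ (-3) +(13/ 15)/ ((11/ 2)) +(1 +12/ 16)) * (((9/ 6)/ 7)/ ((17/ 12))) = -1503/ 13090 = -0.11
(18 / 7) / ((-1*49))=-18 / 343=-0.05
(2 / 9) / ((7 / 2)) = 4 / 63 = 0.06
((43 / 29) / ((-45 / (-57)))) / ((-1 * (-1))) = 817 / 435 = 1.88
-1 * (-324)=324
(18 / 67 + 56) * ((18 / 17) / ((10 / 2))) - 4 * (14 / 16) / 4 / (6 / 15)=177287 / 18224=9.73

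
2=2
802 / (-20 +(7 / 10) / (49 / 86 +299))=-103309630 / 2575999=-40.10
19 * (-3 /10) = -57 /10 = -5.70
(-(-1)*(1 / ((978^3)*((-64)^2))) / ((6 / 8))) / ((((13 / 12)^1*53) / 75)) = 25 / 54998962477056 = 0.00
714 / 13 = 54.92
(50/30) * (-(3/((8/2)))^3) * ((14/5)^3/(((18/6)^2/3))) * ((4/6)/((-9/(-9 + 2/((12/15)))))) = -4459/1800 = -2.48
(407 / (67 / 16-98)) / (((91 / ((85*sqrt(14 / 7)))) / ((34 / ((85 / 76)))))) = -174.22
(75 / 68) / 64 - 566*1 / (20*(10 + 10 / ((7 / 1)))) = -267541 / 108800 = -2.46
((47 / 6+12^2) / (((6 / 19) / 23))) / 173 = 398107 / 6228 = 63.92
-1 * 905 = -905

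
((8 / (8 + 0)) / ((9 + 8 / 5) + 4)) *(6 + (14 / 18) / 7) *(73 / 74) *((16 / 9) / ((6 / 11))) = 12100 / 8991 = 1.35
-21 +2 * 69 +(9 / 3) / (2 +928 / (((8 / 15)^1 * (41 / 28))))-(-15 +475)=-16738963 / 48802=-343.00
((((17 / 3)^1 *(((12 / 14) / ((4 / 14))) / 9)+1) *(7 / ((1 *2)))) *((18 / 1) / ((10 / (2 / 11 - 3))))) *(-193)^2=-105079429 / 55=-1910535.07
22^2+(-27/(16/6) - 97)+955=10655/8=1331.88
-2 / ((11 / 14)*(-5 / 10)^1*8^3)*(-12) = -21 / 176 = -0.12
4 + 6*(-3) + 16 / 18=-118 / 9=-13.11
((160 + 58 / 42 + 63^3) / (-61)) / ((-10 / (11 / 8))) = 7224767 / 12810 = 563.99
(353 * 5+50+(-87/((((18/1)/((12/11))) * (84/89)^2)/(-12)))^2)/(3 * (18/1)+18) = 71748866821/753030432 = 95.28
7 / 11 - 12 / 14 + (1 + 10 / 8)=625 / 308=2.03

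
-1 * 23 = -23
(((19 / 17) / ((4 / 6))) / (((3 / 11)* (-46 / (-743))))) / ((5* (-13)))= -155287 / 101660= -1.53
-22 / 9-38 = -364 / 9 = -40.44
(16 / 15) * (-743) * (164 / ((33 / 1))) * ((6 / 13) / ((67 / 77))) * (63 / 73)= -573191808 / 317915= -1802.97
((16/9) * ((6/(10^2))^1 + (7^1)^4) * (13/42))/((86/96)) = 99884096/67725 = 1474.85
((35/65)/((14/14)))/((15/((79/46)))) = 553/8970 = 0.06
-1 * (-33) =33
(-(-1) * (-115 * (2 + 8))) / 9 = -1150 / 9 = -127.78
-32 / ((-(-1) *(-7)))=32 / 7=4.57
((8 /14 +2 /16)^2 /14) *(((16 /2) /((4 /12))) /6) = 1521 /10976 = 0.14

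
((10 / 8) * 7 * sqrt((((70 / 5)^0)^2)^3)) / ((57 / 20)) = 175 / 57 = 3.07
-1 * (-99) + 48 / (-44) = 1077 / 11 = 97.91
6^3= 216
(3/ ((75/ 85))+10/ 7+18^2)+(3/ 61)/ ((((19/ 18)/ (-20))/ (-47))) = 15115531/ 40565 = 372.62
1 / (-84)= -1 / 84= -0.01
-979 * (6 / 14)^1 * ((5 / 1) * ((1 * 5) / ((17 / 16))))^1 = -1174800 / 119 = -9872.27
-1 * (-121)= 121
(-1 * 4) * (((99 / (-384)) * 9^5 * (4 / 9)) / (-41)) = -216513 / 328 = -660.10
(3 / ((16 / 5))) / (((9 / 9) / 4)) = 15 / 4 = 3.75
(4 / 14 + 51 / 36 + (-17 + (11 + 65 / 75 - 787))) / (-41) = 331981 / 17220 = 19.28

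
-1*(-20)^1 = 20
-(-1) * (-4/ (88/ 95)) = -95/ 22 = -4.32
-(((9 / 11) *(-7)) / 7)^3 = 729 / 1331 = 0.55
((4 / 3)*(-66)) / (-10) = 44 / 5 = 8.80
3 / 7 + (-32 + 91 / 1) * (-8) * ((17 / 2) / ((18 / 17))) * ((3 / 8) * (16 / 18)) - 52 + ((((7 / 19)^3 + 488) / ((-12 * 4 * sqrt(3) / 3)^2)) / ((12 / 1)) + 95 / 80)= -1743447993925 / 1327463424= -1313.37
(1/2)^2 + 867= 3469/4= 867.25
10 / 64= 5 / 32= 0.16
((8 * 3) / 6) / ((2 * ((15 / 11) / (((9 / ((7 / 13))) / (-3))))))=-286 / 35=-8.17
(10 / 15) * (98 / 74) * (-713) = -69874 / 111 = -629.50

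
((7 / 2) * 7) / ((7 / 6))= 21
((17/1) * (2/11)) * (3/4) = 51/22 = 2.32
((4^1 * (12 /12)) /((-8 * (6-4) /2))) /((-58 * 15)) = 1 /1740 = 0.00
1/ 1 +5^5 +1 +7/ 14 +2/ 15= 93829/ 30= 3127.63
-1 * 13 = -13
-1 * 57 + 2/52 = -1481/26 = -56.96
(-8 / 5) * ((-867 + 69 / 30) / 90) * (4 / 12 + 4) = 224822 / 3375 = 66.61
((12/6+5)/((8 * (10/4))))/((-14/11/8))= -2.20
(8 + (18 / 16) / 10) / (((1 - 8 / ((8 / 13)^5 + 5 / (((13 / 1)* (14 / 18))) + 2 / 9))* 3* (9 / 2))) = -12220469459 / 181766139480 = -0.07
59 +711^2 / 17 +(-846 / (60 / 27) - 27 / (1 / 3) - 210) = 4951051 / 170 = 29123.83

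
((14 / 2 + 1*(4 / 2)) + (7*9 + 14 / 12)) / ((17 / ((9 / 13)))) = 1317 / 442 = 2.98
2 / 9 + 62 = 560 / 9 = 62.22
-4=-4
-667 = -667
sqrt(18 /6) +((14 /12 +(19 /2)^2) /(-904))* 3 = -1097 /3616 +sqrt(3) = 1.43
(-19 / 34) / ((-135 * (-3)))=-19 / 13770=-0.00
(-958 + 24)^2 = 872356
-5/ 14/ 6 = -0.06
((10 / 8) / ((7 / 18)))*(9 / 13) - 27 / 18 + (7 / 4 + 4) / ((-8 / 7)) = -12539 / 2912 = -4.31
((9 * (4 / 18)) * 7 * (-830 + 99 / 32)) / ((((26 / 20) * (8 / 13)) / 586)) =-271357555 / 32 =-8479923.59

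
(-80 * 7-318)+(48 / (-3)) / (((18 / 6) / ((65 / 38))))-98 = -56152 / 57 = -985.12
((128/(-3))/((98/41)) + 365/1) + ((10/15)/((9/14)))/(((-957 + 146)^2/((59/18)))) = 2718697028905/7831483947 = 347.15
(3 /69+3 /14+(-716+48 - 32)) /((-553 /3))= 675951 /178066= 3.80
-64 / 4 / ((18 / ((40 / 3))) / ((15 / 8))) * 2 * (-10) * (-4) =-16000 / 9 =-1777.78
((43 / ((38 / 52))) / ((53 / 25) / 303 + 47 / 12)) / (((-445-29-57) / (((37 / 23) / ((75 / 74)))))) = -1236677936 / 27587371689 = -0.04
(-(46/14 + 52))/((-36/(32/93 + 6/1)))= 12685/1302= 9.74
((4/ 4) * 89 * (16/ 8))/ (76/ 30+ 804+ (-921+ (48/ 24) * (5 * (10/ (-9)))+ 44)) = -8010/ 3671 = -2.18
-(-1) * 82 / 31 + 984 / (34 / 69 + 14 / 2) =2147170 / 16027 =133.97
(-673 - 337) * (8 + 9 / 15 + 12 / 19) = -177154 / 19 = -9323.89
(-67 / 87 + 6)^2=207025 / 7569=27.35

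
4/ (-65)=-4/ 65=-0.06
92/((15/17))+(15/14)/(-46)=1006991/9660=104.24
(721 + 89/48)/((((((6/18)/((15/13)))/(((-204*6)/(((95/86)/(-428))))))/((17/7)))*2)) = 1440922983.56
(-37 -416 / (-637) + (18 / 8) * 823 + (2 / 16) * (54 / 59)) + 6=5266007 / 2891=1821.52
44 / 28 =11 / 7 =1.57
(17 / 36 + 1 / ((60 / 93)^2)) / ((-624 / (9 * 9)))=-31047 / 83200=-0.37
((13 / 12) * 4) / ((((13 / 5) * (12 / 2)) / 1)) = 5 / 18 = 0.28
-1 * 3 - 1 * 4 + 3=-4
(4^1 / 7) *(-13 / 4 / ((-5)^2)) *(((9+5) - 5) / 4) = -117 / 700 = -0.17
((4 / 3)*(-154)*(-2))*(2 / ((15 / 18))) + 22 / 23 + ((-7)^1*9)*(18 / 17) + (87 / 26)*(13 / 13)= 46926093 / 50830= 923.20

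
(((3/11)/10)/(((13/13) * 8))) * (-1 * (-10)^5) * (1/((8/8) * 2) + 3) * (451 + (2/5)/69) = 538131.92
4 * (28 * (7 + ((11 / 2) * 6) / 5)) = 7616 / 5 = 1523.20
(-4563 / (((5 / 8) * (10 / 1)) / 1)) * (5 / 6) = -3042 / 5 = -608.40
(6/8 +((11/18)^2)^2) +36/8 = 565765/104976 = 5.39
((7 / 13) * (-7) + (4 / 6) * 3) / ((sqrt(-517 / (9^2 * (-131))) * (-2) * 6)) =69 * sqrt(67727) / 26884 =0.67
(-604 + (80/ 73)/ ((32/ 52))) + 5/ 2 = -87559/ 146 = -599.72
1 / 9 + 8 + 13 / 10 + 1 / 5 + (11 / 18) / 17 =164 / 17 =9.65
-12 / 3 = -4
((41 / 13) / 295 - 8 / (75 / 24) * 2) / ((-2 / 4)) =195942 / 19175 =10.22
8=8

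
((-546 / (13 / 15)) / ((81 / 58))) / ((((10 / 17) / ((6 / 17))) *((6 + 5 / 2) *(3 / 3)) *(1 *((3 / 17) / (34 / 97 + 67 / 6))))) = -5442836 / 2619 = -2078.21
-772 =-772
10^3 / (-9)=-1000 / 9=-111.11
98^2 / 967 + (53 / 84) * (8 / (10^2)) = 10135451 / 1015350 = 9.98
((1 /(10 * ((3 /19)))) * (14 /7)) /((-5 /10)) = -38 /15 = -2.53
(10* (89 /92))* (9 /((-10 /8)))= -1602 /23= -69.65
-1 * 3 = -3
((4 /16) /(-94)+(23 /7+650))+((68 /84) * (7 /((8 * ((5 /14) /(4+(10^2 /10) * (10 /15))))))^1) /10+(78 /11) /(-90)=4268884387 /6514200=655.32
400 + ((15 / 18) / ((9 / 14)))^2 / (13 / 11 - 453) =400.00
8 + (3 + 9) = 20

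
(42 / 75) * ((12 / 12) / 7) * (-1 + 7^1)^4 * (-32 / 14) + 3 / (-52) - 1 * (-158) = -719269 / 9100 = -79.04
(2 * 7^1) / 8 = 1.75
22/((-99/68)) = -136/9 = -15.11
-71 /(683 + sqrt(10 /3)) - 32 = -44928103 /1399457 + 71 *sqrt(30) /1399457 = -32.10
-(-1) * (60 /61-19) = -1099 /61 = -18.02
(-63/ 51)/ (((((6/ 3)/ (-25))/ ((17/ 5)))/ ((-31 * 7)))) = -22785/ 2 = -11392.50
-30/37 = -0.81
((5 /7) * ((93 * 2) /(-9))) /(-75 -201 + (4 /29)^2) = 26071 /487410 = 0.05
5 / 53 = 0.09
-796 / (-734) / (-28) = -199 / 5138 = -0.04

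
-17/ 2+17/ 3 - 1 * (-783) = 4681/ 6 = 780.17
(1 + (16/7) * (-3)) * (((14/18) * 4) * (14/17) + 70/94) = -139277/7191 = -19.37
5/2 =2.50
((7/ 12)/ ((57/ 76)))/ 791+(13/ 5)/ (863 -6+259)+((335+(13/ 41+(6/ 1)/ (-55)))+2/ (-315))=74140435557/ 221179420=335.20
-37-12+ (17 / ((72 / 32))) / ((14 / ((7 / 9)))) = -48.58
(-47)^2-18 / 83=183329 / 83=2208.78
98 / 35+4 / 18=136 / 45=3.02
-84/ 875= -12/ 125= -0.10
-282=-282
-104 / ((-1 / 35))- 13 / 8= 29107 / 8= 3638.38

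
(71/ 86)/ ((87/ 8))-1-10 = -40867/ 3741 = -10.92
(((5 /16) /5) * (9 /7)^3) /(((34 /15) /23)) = 251505 /186592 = 1.35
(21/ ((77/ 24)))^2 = 5184/ 121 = 42.84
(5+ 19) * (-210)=-5040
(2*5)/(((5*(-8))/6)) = -1.50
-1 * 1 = -1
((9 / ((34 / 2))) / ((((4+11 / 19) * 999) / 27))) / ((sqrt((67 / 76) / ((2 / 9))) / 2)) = 76 * sqrt(2546) / 1222147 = 0.00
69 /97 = 0.71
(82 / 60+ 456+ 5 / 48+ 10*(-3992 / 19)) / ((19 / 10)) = -7494733 / 8664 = -865.04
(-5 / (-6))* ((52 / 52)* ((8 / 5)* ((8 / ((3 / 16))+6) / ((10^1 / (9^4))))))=42573.60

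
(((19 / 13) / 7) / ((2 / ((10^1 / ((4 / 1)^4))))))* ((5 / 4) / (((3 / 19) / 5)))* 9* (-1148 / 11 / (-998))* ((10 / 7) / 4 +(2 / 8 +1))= 0.24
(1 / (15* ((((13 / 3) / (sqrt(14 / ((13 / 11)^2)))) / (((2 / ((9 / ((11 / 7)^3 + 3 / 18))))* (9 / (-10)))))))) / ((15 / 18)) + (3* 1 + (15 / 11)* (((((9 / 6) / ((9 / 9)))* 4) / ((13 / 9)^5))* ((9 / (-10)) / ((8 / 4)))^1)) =19722369 / 8168446 - 91619* sqrt(14) / 7245875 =2.37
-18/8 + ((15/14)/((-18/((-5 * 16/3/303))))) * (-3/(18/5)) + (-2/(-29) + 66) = 423918601/6642972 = 63.81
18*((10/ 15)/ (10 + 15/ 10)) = 24/ 23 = 1.04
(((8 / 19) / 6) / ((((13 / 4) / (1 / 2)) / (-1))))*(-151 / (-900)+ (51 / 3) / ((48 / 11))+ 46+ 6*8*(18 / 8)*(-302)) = 351.59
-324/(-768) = 27/64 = 0.42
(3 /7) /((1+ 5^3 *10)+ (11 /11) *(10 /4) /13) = 78 /227717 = 0.00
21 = 21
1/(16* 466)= 1/7456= 0.00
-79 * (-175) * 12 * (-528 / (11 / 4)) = -31852800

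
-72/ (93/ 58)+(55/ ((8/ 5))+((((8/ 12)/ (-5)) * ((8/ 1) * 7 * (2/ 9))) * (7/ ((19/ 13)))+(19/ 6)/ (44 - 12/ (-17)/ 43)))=-94168555723/ 5116949280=-18.40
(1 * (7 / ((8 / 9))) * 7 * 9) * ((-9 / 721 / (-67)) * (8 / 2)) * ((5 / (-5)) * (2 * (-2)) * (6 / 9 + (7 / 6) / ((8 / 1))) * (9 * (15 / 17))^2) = 1209028275 / 15955112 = 75.78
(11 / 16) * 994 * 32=21868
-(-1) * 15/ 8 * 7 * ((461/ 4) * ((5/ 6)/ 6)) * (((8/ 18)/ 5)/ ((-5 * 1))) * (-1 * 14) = 22589/ 432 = 52.29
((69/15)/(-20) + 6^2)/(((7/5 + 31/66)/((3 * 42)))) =7436583/3085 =2410.56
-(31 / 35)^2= -961 / 1225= -0.78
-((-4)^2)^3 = -4096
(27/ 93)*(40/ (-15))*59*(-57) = 80712/ 31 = 2603.61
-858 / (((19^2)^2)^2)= -858 / 16983563041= -0.00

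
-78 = -78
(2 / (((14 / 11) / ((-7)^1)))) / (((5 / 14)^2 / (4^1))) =-8624 / 25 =-344.96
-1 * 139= -139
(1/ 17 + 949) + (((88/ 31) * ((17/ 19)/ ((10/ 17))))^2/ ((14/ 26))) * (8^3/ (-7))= -11439701337562/ 7224629825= -1583.43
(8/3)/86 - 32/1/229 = -0.11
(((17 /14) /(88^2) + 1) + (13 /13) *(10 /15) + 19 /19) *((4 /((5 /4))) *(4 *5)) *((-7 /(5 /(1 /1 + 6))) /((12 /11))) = -6071653 /3960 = -1533.25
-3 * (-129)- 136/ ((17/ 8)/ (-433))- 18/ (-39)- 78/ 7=2556037/ 91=28088.32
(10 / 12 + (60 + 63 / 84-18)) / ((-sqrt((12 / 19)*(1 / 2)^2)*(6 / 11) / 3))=-5753*sqrt(57) / 72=-603.25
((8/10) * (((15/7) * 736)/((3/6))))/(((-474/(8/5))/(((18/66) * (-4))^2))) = -3391488/334565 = -10.14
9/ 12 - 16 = -61/ 4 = -15.25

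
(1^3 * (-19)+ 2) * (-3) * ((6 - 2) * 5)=1020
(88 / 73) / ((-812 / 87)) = -66 / 511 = -0.13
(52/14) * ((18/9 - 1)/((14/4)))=52/49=1.06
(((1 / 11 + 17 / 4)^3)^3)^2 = 299538350377.85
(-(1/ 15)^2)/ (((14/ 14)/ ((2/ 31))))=-2/ 6975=-0.00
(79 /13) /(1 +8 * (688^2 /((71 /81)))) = 5609 /3987450779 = 0.00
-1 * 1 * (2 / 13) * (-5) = 10 / 13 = 0.77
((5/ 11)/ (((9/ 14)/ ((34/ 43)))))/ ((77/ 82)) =27880/ 46827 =0.60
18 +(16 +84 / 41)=1478 / 41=36.05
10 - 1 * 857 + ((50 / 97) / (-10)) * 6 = -847.31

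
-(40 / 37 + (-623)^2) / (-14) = 14360813 / 518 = 27723.58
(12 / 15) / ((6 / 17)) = 34 / 15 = 2.27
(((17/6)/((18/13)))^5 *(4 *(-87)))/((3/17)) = -259901201794793/3673320192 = -70753.76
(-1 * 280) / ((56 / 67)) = -335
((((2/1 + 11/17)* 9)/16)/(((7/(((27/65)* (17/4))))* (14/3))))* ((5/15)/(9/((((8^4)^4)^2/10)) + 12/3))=676843716479281665301096169472/100936679043172766094174992756729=0.01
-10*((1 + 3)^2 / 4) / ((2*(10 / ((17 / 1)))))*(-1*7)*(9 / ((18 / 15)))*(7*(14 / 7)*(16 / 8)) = 49980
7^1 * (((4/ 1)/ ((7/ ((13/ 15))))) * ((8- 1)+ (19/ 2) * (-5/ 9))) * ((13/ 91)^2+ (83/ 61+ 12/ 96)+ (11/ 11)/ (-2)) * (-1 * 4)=-359073/ 14945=-24.03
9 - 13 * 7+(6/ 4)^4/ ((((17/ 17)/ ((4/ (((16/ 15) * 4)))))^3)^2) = -21089066767/ 268435456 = -78.56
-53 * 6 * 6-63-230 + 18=-2183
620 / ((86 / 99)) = 30690 / 43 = 713.72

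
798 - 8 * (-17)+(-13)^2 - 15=1088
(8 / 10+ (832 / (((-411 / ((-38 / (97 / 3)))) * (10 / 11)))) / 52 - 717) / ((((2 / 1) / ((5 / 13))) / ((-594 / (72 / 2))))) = 1570290645 / 691028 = 2272.40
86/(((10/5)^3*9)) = 43/36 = 1.19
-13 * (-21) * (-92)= -25116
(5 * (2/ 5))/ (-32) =-1/ 16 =-0.06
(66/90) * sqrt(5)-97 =-97 + 11 * sqrt(5)/15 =-95.36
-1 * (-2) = 2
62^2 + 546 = 4390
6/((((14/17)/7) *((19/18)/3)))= 2754/19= 144.95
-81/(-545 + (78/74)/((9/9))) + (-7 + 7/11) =-6.21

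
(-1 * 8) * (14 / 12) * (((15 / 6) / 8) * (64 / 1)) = -560 / 3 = -186.67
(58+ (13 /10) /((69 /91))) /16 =41203 /11040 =3.73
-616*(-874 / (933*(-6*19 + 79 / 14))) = -7537376 / 1415361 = -5.33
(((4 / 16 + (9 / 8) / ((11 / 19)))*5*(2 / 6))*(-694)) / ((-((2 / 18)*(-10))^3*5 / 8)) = -2958.90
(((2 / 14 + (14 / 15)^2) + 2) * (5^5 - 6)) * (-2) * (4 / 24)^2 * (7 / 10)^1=-14805893 / 40500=-365.58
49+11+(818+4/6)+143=3065/3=1021.67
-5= -5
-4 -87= -91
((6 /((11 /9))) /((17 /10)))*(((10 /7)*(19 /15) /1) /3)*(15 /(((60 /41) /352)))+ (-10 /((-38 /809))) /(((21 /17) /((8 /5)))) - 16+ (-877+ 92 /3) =38648081 /6783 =5697.79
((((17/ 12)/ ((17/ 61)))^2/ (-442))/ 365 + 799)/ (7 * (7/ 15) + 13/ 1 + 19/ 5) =2651711537/ 66597024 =39.82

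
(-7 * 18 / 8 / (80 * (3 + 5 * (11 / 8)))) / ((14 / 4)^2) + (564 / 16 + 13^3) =24688667 / 11060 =2232.25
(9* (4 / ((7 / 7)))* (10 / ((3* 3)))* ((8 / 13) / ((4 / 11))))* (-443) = -29987.69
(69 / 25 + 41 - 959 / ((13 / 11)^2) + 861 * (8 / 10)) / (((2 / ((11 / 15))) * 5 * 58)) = 711667 / 12252500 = 0.06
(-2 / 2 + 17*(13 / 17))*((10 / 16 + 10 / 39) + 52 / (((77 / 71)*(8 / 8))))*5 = 5865395 / 2002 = 2929.77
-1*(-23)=23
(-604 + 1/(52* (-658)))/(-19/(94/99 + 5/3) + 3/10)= 3823296025/44072652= 86.75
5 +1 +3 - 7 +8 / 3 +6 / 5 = 88 / 15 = 5.87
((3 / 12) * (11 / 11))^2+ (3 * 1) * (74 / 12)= 297 / 16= 18.56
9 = 9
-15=-15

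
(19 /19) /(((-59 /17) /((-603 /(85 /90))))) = 10854 /59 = 183.97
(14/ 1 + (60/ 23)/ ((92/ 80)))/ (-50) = -4303/ 13225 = -0.33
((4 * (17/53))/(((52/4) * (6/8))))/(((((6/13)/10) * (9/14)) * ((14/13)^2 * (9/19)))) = 2183480/270459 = 8.07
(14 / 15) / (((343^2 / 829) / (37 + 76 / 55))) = 3500038 / 13865775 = 0.25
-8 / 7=-1.14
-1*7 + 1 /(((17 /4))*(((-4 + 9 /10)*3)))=-7.03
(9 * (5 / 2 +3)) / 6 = 33 / 4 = 8.25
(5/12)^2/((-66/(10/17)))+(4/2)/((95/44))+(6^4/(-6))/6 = -35.08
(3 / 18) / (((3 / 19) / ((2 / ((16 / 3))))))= 19 / 48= 0.40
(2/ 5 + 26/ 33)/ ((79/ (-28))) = -5488/ 13035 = -0.42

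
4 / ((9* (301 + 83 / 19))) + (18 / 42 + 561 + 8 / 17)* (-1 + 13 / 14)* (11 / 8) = -9601670935 / 173990376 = -55.19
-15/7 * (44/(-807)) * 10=2200/1883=1.17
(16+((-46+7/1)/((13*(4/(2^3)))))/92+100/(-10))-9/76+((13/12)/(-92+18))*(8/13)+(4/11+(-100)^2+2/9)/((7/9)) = 192185736377/14940156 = 12863.70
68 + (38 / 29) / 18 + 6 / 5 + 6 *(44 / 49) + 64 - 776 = -40754671 / 63945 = -637.34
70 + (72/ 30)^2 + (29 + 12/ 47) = 123393/ 1175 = 105.02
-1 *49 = -49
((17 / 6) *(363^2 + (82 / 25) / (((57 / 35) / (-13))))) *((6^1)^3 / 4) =1914881853 / 95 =20156651.08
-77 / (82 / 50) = -1925 / 41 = -46.95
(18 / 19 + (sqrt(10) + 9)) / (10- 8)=sqrt(10) / 2 + 189 / 38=6.55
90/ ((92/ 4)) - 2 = 44/ 23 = 1.91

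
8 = 8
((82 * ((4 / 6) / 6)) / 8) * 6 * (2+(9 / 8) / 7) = 4961 / 336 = 14.76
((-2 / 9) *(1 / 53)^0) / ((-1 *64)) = 0.00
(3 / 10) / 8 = 3 / 80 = 0.04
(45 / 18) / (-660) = -1 / 264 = -0.00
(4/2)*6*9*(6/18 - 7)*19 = -13680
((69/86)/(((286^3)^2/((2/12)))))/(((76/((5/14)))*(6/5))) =575/600921197499647152128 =0.00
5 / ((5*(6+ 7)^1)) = 1 / 13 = 0.08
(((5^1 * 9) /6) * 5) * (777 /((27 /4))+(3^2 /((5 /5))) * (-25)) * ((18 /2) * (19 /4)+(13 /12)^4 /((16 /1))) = -351391329125 /1990656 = -176520.37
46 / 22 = 23 / 11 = 2.09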